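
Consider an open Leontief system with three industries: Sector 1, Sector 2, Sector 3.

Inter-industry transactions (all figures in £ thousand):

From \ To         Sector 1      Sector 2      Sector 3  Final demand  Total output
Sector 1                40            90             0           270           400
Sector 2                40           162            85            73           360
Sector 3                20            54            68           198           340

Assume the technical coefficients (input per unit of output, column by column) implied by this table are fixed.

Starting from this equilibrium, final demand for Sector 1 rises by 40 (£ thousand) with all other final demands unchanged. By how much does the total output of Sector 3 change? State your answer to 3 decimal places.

Technical coefficients a_ij = z_ij / X_j:
  a_11 = 40/400 = 0.10, a_21 = 40/400 = 0.10, a_31 = 20/400 = 0.05
  a_12 = 90/360 = 0.25, a_22 = 162/360 = 0.45, a_32 = 54/360 = 0.15
  a_13 = 0/340 = 0.00, a_23 = 85/340 = 0.25, a_33 = 68/340 = 0.20
I − A =
  [   0.90    -0.25     0.00]
  [  -0.10     0.55    -0.25]
  [  -0.05    -0.15     0.80]
Cofactors of I−A, C_ij = (−1)^(i+j)·(minor ij) (rows/columns in the sector order above):
  C_11 = (0.55)(0.80) − (-0.25)(-0.15) = 0.4025
  C_12 = −[(-0.10)(0.80) − (-0.25)(-0.05)] = 0.0925
  C_13 = (-0.10)(-0.15) − (0.55)(-0.05) = 0.0425
  C_21 = −[(-0.25)(0.80) − (0.00)(-0.15)] = 0.2000
  C_22 = (0.90)(0.80) − (0.00)(-0.05) = 0.7200
  C_23 = −[(0.90)(-0.15) − (-0.25)(-0.05)] = 0.1475
  C_31 = (-0.25)(-0.25) − (0.00)(0.55) = 0.0625
  C_32 = −[(0.90)(-0.25) − (0.00)(-0.10)] = 0.2250
  C_33 = (0.90)(0.55) − (-0.25)(-0.10) = 0.4700
det(I−A) = Σ_j (I−A)_1j·C_1j = (0.90)(0.4025) + (-0.25)(0.0925) + (0.00)(0.0425) = 0.339125
adj(I−A) = Cᵀ =
  [ 0.4025   0.2000   0.0625]
  [ 0.0925   0.7200   0.2250]
  [ 0.0425   0.1475   0.4700]
(I − A)⁻¹ = adj(I−A) / det(I−A) ≈
  [   1.1869     0.5898     0.1843]
  [   0.2728     2.1231     0.6635]
  [   0.1253     0.4349     1.3859]
Δx = (I − A)⁻¹ Δd with Δd having +40 in the Sector 1 component and 0 elsewhere.
So Δx_3 = L_31 · (+40), where L_31 = adj(I−A)_31 / det(I−A) = 0.0425 / 0.339125.
Δx_3 = 0.0425 × (+40) / 0.339125 = 1.70 / 0.339125 ≈ 5.013.

Δx_3 = 5.013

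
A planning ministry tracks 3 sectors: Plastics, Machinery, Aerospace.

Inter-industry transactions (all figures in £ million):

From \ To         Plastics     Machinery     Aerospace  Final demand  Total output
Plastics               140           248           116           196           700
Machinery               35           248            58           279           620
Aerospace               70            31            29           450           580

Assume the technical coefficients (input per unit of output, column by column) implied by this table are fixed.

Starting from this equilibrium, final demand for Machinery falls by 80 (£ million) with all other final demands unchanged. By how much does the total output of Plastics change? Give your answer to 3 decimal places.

Technical coefficients a_ij = z_ij / X_j:
  a_PP = 140/700 = 0.20, a_MP = 35/700 = 0.05, a_AP = 70/700 = 0.10
  a_PM = 248/620 = 0.40, a_MM = 248/620 = 0.40, a_AM = 31/620 = 0.05
  a_PA = 116/580 = 0.20, a_MA = 58/580 = 0.10, a_AA = 29/580 = 0.05
I − A =
  [   0.80    -0.40    -0.20]
  [  -0.05     0.60    -0.10]
  [  -0.10    -0.05     0.95]
Cofactors of I−A, C_ij = (−1)^(i+j)·(minor ij) (rows/columns in the sector order above):
  C_11 = (0.60)(0.95) − (-0.10)(-0.05) = 0.5650
  C_12 = −[(-0.05)(0.95) − (-0.10)(-0.10)] = 0.0575
  C_13 = (-0.05)(-0.05) − (0.60)(-0.10) = 0.0625
  C_21 = −[(-0.40)(0.95) − (-0.20)(-0.05)] = 0.3900
  C_22 = (0.80)(0.95) − (-0.20)(-0.10) = 0.7400
  C_23 = −[(0.80)(-0.05) − (-0.40)(-0.10)] = 0.0800
  C_31 = (-0.40)(-0.10) − (-0.20)(0.60) = 0.1600
  C_32 = −[(0.80)(-0.10) − (-0.20)(-0.05)] = 0.0900
  C_33 = (0.80)(0.60) − (-0.40)(-0.05) = 0.4600
det(I−A) = Σ_j (I−A)_1j·C_1j = (0.80)(0.5650) + (-0.40)(0.0575) + (-0.20)(0.0625) = 0.4165
adj(I−A) = Cᵀ =
  [ 0.5650   0.3900   0.1600]
  [ 0.0575   0.7400   0.0900]
  [ 0.0625   0.0800   0.4600]
(I − A)⁻¹ = adj(I−A) / det(I−A) ≈
  [   1.3565     0.9364     0.3842]
  [   0.1381     1.7767     0.2161]
  [   0.1501     0.1921     1.1044]
Δx = (I − A)⁻¹ Δd with Δd having -80 in the Machinery component and 0 elsewhere.
So Δx_P = L_PM · (-80), where L_PM = adj(I−A)_PM / det(I−A) = 0.3900 / 0.4165.
Δx_P = 0.3900 × (-80) / 0.4165 = -31.20 / 0.4165 ≈ -74.910.

Δx_P = -74.910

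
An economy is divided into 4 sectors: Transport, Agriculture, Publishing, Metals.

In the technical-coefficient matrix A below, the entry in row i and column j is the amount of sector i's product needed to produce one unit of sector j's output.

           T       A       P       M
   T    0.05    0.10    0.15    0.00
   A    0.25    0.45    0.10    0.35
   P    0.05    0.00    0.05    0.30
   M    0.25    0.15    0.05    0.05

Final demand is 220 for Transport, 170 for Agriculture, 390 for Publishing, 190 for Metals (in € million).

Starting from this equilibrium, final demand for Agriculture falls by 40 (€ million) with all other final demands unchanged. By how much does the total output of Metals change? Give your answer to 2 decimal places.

I − A =
  [   0.95    -0.10    -0.15     0.00]
  [  -0.25     0.55    -0.10    -0.35]
  [  -0.05     0.00     0.95    -0.30]
  [  -0.25    -0.15    -0.05     0.95]
Compute the cofactors C_ij = (−1)^(i+j)·(3×3 minor ij) of I−A; the adjugate is their transpose:
adj(I−A) = Cᵀ =
  [ 0.433750   0.095500   0.081750   0.061000]
  [ 0.318125   0.824750   0.155625   0.353000]
  [ 0.076000   0.055000   0.414000   0.151000]
  [ 0.168375   0.158250   0.067875   0.468000]
det(I−A) = Σ_j (I−A)_1j·C_1j = (0.95)(0.433750) + (-0.10)(0.318125) + (-0.15)(0.076000) + (0.00)(0.168375) = 0.36885
(I − A)⁻¹ = adj(I−A) / det(I−A) ≈
  [   1.1760     0.2589     0.2216     0.1654]
  [   0.8625     2.2360     0.4219     0.9570]
  [   0.2060     0.1491     1.1224     0.4094]
  [   0.4565     0.4290     0.1840     1.2688]
Δx = (I − A)⁻¹ Δd with Δd having -40 in the Agriculture component and 0 elsewhere.
So Δx_M = L_MA · (-40), where L_MA = adj(I−A)_MA / det(I−A) = 0.158250 / 0.36885.
Δx_M = 0.158250 × (-40) / 0.36885 = -6.33 / 0.36885 ≈ -17.16.

Δx_M = -17.16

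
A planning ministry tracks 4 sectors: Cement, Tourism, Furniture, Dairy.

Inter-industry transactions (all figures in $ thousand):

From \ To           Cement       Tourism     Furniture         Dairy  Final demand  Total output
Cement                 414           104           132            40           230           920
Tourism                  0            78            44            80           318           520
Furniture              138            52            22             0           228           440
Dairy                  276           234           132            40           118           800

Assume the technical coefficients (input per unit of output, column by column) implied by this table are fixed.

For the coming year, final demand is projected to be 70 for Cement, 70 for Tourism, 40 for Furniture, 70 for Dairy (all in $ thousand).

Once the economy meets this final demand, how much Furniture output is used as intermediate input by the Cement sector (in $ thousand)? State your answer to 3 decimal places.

Technical coefficients a_ij = z_ij / X_j:
  a_11 = 414/920 = 0.45, a_21 = 0/920 = 0.00, a_31 = 138/920 = 0.15, a_41 = 276/920 = 0.30
  a_12 = 104/520 = 0.20, a_22 = 78/520 = 0.15, a_32 = 52/520 = 0.10, a_42 = 234/520 = 0.45
  a_13 = 132/440 = 0.30, a_23 = 44/440 = 0.10, a_33 = 22/440 = 0.05, a_43 = 132/440 = 0.30
  a_14 = 40/800 = 0.05, a_24 = 80/800 = 0.10, a_34 = 0/800 = 0.00, a_44 = 40/800 = 0.05
I − A =
  [   0.55    -0.20    -0.30    -0.05]
  [   0.00     0.85    -0.10    -0.10]
  [  -0.15    -0.10     0.95     0.00]
  [  -0.30    -0.45    -0.30     0.95]
Compute the cofactors C_ij = (−1)^(i+j)·(3×3 minor ij) of I−A; the adjugate is their transpose:
adj(I−A) = Cᵀ =
  [ 0.711875   0.231875   0.268750   0.061875]
  [ 0.047250   0.437125   0.076250   0.048500]
  [ 0.117375   0.082625   0.400625   0.014875]
  [ 0.284250   0.306375   0.247500   0.397375]
det(I−A) = Σ_j (I−A)_1j·C_1j = (0.55)(0.711875) + (-0.20)(0.047250) + (-0.30)(0.117375) + (-0.05)(0.284250) = 0.33265625
(I − A)⁻¹ = adj(I−A) / det(I−A) ≈
  [   2.1400     0.6970     0.8079     0.1860]
  [   0.1420     1.3140     0.2292     0.1458]
  [   0.3528     0.2484     1.2043     0.0447]
  [   0.8545     0.9210     0.7440     1.1946]
First solve x = (I − A)⁻¹ d = adj(I−A)·d / det(I−A); in particular x_1 = (0.711875·70 + 0.231875·70 + 0.268750·40 + 0.061875·70) / 0.33265625 = 81.14375 / 0.33265625 ≈ 243.92673.
Intermediate flow from 3 to 1: z_31 = a_31 · x_1 = 0.15 × 81.14375 / 0.33265625 = 12.1715625 / 0.33265625 ≈ 36.589.

z_31 = 36.589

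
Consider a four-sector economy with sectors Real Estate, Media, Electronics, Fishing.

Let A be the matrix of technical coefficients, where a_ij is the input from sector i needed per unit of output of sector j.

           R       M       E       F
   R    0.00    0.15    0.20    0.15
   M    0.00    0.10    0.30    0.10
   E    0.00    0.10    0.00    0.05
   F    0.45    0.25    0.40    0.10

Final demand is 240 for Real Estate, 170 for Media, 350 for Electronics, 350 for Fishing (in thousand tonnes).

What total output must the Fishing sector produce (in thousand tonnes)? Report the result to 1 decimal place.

I − A =
  [   1.00    -0.15    -0.20    -0.15]
  [   0.00     0.90    -0.30    -0.10]
  [   0.00    -0.10     1.00    -0.05]
  [  -0.45    -0.25    -0.40     0.90]
Compute the cofactors C_ij = (−1)^(i+j)·(3×3 minor ij) of I−A; the adjugate is their transpose:
adj(I−A) = Cᵀ =
  [ 0.732250   0.196000   0.268750   0.158750]
  [ 0.051750   0.808000   0.298750   0.115000]
  [ 0.024750   0.099125   0.717500   0.055000]
  [ 0.391500   0.366500   0.536250   0.870000]
det(I−A) = Σ_j (I−A)_1j·C_1j = (1.00)(0.732250) + (-0.15)(0.051750) + (-0.20)(0.024750) + (-0.15)(0.391500) = 0.6608125
(I − A)⁻¹ = adj(I−A) / det(I−A) ≈
  [   1.1081     0.2966     0.4067     0.2402]
  [   0.0783     1.2227     0.4521     0.1740]
  [   0.0375     0.1500     1.0858     0.0832]
  [   0.5925     0.5546     0.8115     1.3166]
x = (I − A)⁻¹ d = adj(I−A)·d / det(I−A), with det(I−A) = 0.6608125:
  x_R = (0.732250·240 + 0.196000·170 + 0.268750·350 + 0.158750·350) / 0.6608125 = 358.685 / 0.6608125 ≈ 542.8
  x_M = (0.051750·240 + 0.808000·170 + 0.298750·350 + 0.115000·350) / 0.6608125 = 294.5925 / 0.6608125 ≈ 445.8
  x_E = (0.024750·240 + 0.099125·170 + 0.717500·350 + 0.055000·350) / 0.6608125 = 293.16625 / 0.6608125 ≈ 443.6
  x_F = (0.391500·240 + 0.366500·170 + 0.536250·350 + 0.870000·350) / 0.6608125 = 648.4525 / 0.6608125 ≈ 981.3

x_F = 981.3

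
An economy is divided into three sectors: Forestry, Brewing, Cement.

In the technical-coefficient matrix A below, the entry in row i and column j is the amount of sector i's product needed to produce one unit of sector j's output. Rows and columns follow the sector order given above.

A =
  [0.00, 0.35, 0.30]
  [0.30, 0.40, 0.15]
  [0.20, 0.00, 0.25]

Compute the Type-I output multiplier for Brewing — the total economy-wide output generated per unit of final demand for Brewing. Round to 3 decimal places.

I − A =
  [   1.00    -0.35    -0.30]
  [  -0.30     0.60    -0.15]
  [  -0.20     0.00     0.75]
Cofactors of I−A, C_ij = (−1)^(i+j)·(minor ij) (rows/columns in the sector order above):
  C_11 = (0.60)(0.75) − (-0.15)(0.00) = 0.4500
  C_12 = −[(-0.30)(0.75) − (-0.15)(-0.20)] = 0.2550
  C_13 = (-0.30)(0.00) − (0.60)(-0.20) = 0.1200
  C_21 = −[(-0.35)(0.75) − (-0.30)(0.00)] = 0.2625
  C_22 = (1.00)(0.75) − (-0.30)(-0.20) = 0.6900
  C_23 = −[(1.00)(0.00) − (-0.35)(-0.20)] = 0.0700
  C_31 = (-0.35)(-0.15) − (-0.30)(0.60) = 0.2325
  C_32 = −[(1.00)(-0.15) − (-0.30)(-0.30)] = 0.2400
  C_33 = (1.00)(0.60) − (-0.35)(-0.30) = 0.4950
det(I−A) = Σ_j (I−A)_1j·C_1j = (1.00)(0.4500) + (-0.35)(0.2550) + (-0.30)(0.1200) = 0.32475
adj(I−A) = Cᵀ =
  [ 0.4500   0.2625   0.2325]
  [ 0.2550   0.6900   0.2400]
  [ 0.1200   0.0700   0.4950]
(I − A)⁻¹ = adj(I−A) / det(I−A) ≈
  [   1.3857     0.8083     0.7159]
  [   0.7852     2.1247     0.7390]
  [   0.3695     0.2156     1.5242]
The output multiplier for sector j is the column-j sum of the Leontief inverse (I − A)⁻¹ = adj(I−A) / det(I−A).
Column 2 of adj(I−A): (0.2625, 0.6900, 0.0700); det(I−A) = 0.32475.
m_2 = (0.2625 + 0.6900 + 0.0700) / 0.32475 = 1.0225 / 0.32475 ≈ 3.149.

m_2 = 3.149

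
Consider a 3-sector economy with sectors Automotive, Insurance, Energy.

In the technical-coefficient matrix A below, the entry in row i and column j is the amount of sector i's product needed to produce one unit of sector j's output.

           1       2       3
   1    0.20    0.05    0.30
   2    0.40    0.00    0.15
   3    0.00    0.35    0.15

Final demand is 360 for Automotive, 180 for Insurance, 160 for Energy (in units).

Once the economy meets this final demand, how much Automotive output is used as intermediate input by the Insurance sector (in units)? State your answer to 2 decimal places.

I − A =
  [   0.80    -0.05    -0.30]
  [  -0.40     1.00    -0.15]
  [   0.00    -0.35     0.85]
Cofactors of I−A, C_ij = (−1)^(i+j)·(minor ij) (rows/columns in the sector order above):
  C_11 = (1.00)(0.85) − (-0.15)(-0.35) = 0.7975
  C_12 = −[(-0.40)(0.85) − (-0.15)(0.00)] = 0.3400
  C_13 = (-0.40)(-0.35) − (1.00)(0.00) = 0.1400
  C_21 = −[(-0.05)(0.85) − (-0.30)(-0.35)] = 0.1475
  C_22 = (0.80)(0.85) − (-0.30)(0.00) = 0.6800
  C_23 = −[(0.80)(-0.35) − (-0.05)(0.00)] = 0.2800
  C_31 = (-0.05)(-0.15) − (-0.30)(1.00) = 0.3075
  C_32 = −[(0.80)(-0.15) − (-0.30)(-0.40)] = 0.2400
  C_33 = (0.80)(1.00) − (-0.05)(-0.40) = 0.7800
det(I−A) = Σ_j (I−A)_1j·C_1j = (0.80)(0.7975) + (-0.05)(0.3400) + (-0.30)(0.1400) = 0.5790
adj(I−A) = Cᵀ =
  [ 0.7975   0.1475   0.3075]
  [ 0.3400   0.6800   0.2400]
  [ 0.1400   0.2800   0.7800]
(I − A)⁻¹ = adj(I−A) / det(I−A) ≈
  [   1.3774     0.2547     0.5311]
  [   0.5872     1.1744     0.4145]
  [   0.2418     0.4836     1.3472]
First solve x = (I − A)⁻¹ d = adj(I−A)·d / det(I−A); in particular x_2 = (0.3400·360 + 0.6800·180 + 0.2400·160) / 0.5790 = 283.20 / 0.5790 ≈ 489.1192.
Intermediate flow from 1 to 2: z_12 = a_12 · x_2 = 0.05 × 283.20 / 0.5790 = 14.16 / 0.5790 ≈ 24.46.

z_12 = 24.46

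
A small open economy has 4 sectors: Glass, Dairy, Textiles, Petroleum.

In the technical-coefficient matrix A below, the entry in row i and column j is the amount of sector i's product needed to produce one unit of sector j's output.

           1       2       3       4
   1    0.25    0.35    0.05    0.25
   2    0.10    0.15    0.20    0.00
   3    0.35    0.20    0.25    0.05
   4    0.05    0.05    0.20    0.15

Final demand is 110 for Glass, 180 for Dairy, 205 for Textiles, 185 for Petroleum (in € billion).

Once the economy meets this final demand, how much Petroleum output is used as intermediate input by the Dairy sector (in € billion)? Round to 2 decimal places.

I − A =
  [   0.75    -0.35    -0.05    -0.25]
  [  -0.10     0.85    -0.20     0.00]
  [  -0.35    -0.20     0.75    -0.05]
  [  -0.05    -0.05    -0.20     0.85]
Compute the cofactors C_ij = (−1)^(i+j)·(3×3 minor ij) of I−A; the adjugate is their transpose:
adj(I−A) = Cᵀ =
  [ 0.498875   0.247625   0.140625   0.155000]
  [ 0.122750   0.428750   0.134250   0.044000]
  [ 0.272250   0.236250   0.500250   0.109500]
  [ 0.100625   0.095375   0.133875   0.381500]
det(I−A) = Σ_j (I−A)_1j·C_1j = (0.75)(0.498875) + (-0.35)(0.122750) + (-0.05)(0.272250) + (-0.25)(0.100625) = 0.292425
(I − A)⁻¹ = adj(I−A) / det(I−A) ≈
  [   1.7060     0.8468     0.4809     0.5301]
  [   0.4198     1.4662     0.4591     0.1505]
  [   0.9310     0.8079     1.7107     0.3745]
  [   0.3441     0.3262     0.4578     1.3046]
First solve x = (I − A)⁻¹ d = adj(I−A)·d / det(I−A); in particular x_2 = (0.122750·110 + 0.428750·180 + 0.134250·205 + 0.044000·185) / 0.292425 = 126.33875 / 0.292425 ≈ 432.0381.
Intermediate flow from 4 to 2: z_42 = a_42 · x_2 = 0.05 × 126.33875 / 0.292425 = 6.3169375 / 0.292425 ≈ 21.60.

z_42 = 21.60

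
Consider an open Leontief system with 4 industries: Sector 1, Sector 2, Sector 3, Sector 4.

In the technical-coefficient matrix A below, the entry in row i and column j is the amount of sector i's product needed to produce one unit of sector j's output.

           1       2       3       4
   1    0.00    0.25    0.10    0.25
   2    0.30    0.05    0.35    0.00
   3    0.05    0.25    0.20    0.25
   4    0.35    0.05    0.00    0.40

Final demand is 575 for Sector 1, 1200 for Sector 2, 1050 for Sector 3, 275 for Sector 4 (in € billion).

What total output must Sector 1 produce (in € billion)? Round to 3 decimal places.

x_1 = 2123.240

I − A =
  [   1.00    -0.25    -0.10    -0.25]
  [  -0.30     0.95    -0.35     0.00]
  [  -0.05    -0.25     0.80    -0.25]
  [  -0.35    -0.05     0.00     0.60]
Compute the cofactors C_ij = (−1)^(i+j)·(3×3 minor ij) of I−A; the adjugate is their transpose:
adj(I−A) = Cᵀ =
  [ 0.399125   0.146250   0.113875   0.213750]
  [ 0.185125   0.398250   0.197375   0.159375]
  [ 0.160375   0.170625   0.438125   0.249375]
  [ 0.248250   0.118500   0.082875   0.595875]
det(I−A) = Σ_j (I−A)_1j·C_1j = (1.00)(0.399125) + (-0.25)(0.185125) + (-0.10)(0.160375) + (-0.25)(0.248250) = 0.27474375
(I − A)⁻¹ = adj(I−A) / det(I−A) ≈
  [   1.4527     0.5323     0.4145     0.7780]
  [   0.6738     1.4495     0.7184     0.5801]
  [   0.5837     0.6210     1.5947     0.9077]
  [   0.9036     0.4313     0.3016     2.1688]
x = (I − A)⁻¹ d = adj(I−A)·d / det(I−A), with det(I−A) = 0.27474375:
  x_1 = (0.399125·575 + 0.146250·1200 + 0.113875·1050 + 0.213750·275) / 0.27474375 = 583.346875 / 0.27474375 ≈ 2123.240
  x_2 = (0.185125·575 + 0.398250·1200 + 0.197375·1050 + 0.159375·275) / 0.27474375 = 835.41875 / 0.27474375 ≈ 3040.720
  x_3 = (0.160375·575 + 0.170625·1200 + 0.438125·1050 + 0.249375·275) / 0.27474375 = 825.575 / 0.27474375 ≈ 3004.891
  x_4 = (0.248250·575 + 0.118500·1200 + 0.082875·1050 + 0.595875·275) / 0.27474375 = 535.828125 / 0.27474375 ≈ 1950.283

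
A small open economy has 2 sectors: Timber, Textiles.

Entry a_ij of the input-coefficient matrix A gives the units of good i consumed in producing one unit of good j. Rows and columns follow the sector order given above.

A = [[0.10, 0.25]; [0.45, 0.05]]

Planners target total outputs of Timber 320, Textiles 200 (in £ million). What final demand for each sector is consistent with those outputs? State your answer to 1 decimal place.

d_1 = 238.0, d_2 = 46.0

I − A =
  [   0.90    -0.25]
  [  -0.45     0.95]
d = (I − A) x:
  d_1 = (+0.90)·320 + (-0.25)·200 = 238.0
  d_2 = (-0.45)·320 + (+0.95)·200 = 46.0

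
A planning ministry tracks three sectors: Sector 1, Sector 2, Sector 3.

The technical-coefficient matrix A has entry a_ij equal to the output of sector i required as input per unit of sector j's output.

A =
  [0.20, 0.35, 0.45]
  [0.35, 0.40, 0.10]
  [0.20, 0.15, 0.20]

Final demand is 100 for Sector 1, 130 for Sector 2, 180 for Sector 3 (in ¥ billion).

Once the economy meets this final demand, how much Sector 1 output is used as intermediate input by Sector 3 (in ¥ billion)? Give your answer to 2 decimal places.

z_13 = 252.59

I − A =
  [   0.80    -0.35    -0.45]
  [  -0.35     0.60    -0.10]
  [  -0.20    -0.15     0.80]
Cofactors of I−A, C_ij = (−1)^(i+j)·(minor ij) (rows/columns in the sector order above):
  C_11 = (0.60)(0.80) − (-0.10)(-0.15) = 0.4650
  C_12 = −[(-0.35)(0.80) − (-0.10)(-0.20)] = 0.3000
  C_13 = (-0.35)(-0.15) − (0.60)(-0.20) = 0.1725
  C_21 = −[(-0.35)(0.80) − (-0.45)(-0.15)] = 0.3475
  C_22 = (0.80)(0.80) − (-0.45)(-0.20) = 0.5500
  C_23 = −[(0.80)(-0.15) − (-0.35)(-0.20)] = 0.1900
  C_31 = (-0.35)(-0.10) − (-0.45)(0.60) = 0.3050
  C_32 = −[(0.80)(-0.10) − (-0.45)(-0.35)] = 0.2375
  C_33 = (0.80)(0.60) − (-0.35)(-0.35) = 0.3575
det(I−A) = Σ_j (I−A)_1j·C_1j = (0.80)(0.4650) + (-0.35)(0.3000) + (-0.45)(0.1725) = 0.189375
adj(I−A) = Cᵀ =
  [ 0.4650   0.3475   0.3050]
  [ 0.3000   0.5500   0.2375]
  [ 0.1725   0.1900   0.3575]
(I − A)⁻¹ = adj(I−A) / det(I−A) ≈
  [   2.4554     1.8350     1.6106]
  [   1.5842     2.9043     1.2541]
  [   0.9109     1.0033     1.8878]
First solve x = (I − A)⁻¹ d = adj(I−A)·d / det(I−A); in particular x_3 = (0.1725·100 + 0.1900·130 + 0.3575·180) / 0.189375 = 106.30 / 0.189375 ≈ 561.3201.
Intermediate flow from 1 to 3: z_13 = a_13 · x_3 = 0.45 × 106.30 / 0.189375 = 47.835 / 0.189375 ≈ 252.59.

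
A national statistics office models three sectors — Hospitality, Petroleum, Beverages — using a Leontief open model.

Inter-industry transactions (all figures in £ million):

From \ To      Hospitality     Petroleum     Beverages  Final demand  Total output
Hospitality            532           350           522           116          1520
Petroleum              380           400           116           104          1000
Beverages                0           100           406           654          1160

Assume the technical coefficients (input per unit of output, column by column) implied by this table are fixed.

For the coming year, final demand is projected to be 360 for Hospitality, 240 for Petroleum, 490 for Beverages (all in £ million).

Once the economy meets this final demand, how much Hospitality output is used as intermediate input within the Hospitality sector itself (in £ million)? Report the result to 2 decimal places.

z_HH = 688.06

Technical coefficients a_ij = z_ij / X_j:
  a_HH = 532/1520 = 0.35, a_PH = 380/1520 = 0.25, a_BH = 0/1520 = 0.00
  a_HP = 350/1000 = 0.35, a_PP = 400/1000 = 0.40, a_BP = 100/1000 = 0.10
  a_HB = 522/1160 = 0.45, a_PB = 116/1160 = 0.10, a_BB = 406/1160 = 0.35
I − A =
  [   0.65    -0.35    -0.45]
  [  -0.25     0.60    -0.10]
  [   0.00    -0.10     0.65]
Cofactors of I−A, C_ij = (−1)^(i+j)·(minor ij) (rows/columns in the sector order above):
  C_11 = (0.60)(0.65) − (-0.10)(-0.10) = 0.3800
  C_12 = −[(-0.25)(0.65) − (-0.10)(0.00)] = 0.1625
  C_13 = (-0.25)(-0.10) − (0.60)(0.00) = 0.0250
  C_21 = −[(-0.35)(0.65) − (-0.45)(-0.10)] = 0.2725
  C_22 = (0.65)(0.65) − (-0.45)(0.00) = 0.4225
  C_23 = −[(0.65)(-0.10) − (-0.35)(0.00)] = 0.0650
  C_31 = (-0.35)(-0.10) − (-0.45)(0.60) = 0.3050
  C_32 = −[(0.65)(-0.10) − (-0.45)(-0.25)] = 0.1775
  C_33 = (0.65)(0.60) − (-0.35)(-0.25) = 0.3025
det(I−A) = Σ_j (I−A)_1j·C_1j = (0.65)(0.3800) + (-0.35)(0.1625) + (-0.45)(0.0250) = 0.178875
adj(I−A) = Cᵀ =
  [ 0.3800   0.2725   0.3050]
  [ 0.1625   0.4225   0.1775]
  [ 0.0250   0.0650   0.3025]
(I − A)⁻¹ = adj(I−A) / det(I−A) ≈
  [   2.1244     1.5234     1.7051]
  [   0.9085     2.3620     0.9923]
  [   0.1398     0.3634     1.6911]
First solve x = (I − A)⁻¹ d = adj(I−A)·d / det(I−A); in particular x_H = (0.3800·360 + 0.2725·240 + 0.3050·490) / 0.178875 = 351.65 / 0.178875 ≈ 1965.8980.
Intermediate flow from H to H: z_HH = a_HH · x_H = 0.35 × 351.65 / 0.178875 = 123.0775 / 0.178875 ≈ 688.06.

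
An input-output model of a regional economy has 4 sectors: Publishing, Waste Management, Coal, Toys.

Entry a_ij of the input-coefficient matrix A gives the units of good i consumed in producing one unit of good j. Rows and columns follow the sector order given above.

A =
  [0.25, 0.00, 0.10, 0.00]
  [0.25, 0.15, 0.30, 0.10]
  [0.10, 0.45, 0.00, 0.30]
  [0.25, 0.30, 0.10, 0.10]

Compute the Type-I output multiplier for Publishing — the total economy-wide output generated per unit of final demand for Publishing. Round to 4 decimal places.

I − A =
  [   0.75     0.00    -0.10     0.00]
  [  -0.25     0.85    -0.30    -0.10]
  [  -0.10    -0.45     1.00    -0.30]
  [  -0.25    -0.30    -0.10     0.90]
Compute the cofactors C_ij = (−1)^(i+j)·(3×3 minor ij) of I−A; the adjugate is their transpose:
adj(I−A) = Cᵀ =
  [ 0.55650   0.04950   0.07350   0.03000]
  [ 0.29300   0.63600   0.23500   0.14900]
  [ 0.27225   0.37125   0.55125   0.22500]
  [ 0.28250   0.26700   0.16000   0.51650]
det(I−A) = Σ_j (I−A)_1j·C_1j = (0.75)(0.55650) + (0.00)(0.29300) + (-0.10)(0.27225) + (0.00)(0.28250) = 0.39015
(I − A)⁻¹ = adj(I−A) / det(I−A) ≈
  [   1.42637     0.12687     0.18839     0.07689]
  [   0.75099     1.63014     0.60233     0.38190]
  [   0.69781     0.95156     1.41292     0.57670]
  [   0.72408     0.68435     0.41010     1.32385]
The output multiplier for sector j is the column-j sum of the Leontief inverse (I − A)⁻¹ = adj(I−A) / det(I−A).
Column P of adj(I−A): (0.55650, 0.29300, 0.27225, 0.28250); det(I−A) = 0.39015.
m_P = (0.55650 + 0.29300 + 0.27225 + 0.28250) / 0.39015 = 1.40425 / 0.39015 ≈ 3.5993.

m_P = 3.5993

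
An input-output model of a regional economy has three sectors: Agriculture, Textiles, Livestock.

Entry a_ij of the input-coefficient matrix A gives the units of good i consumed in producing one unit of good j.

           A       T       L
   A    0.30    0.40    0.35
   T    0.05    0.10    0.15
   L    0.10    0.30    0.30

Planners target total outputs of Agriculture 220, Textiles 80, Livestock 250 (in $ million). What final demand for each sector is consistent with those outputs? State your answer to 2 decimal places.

I − A =
  [   0.70    -0.40    -0.35]
  [  -0.05     0.90    -0.15]
  [  -0.10    -0.30     0.70]
d = (I − A) x:
  d_A = (+0.70)·220 + (-0.40)·80 + (-0.35)·250 = 34.50
  d_T = (-0.05)·220 + (+0.90)·80 + (-0.15)·250 = 23.50
  d_L = (-0.10)·220 + (-0.30)·80 + (+0.70)·250 = 129.00

d_A = 34.50, d_T = 23.50, d_L = 129.00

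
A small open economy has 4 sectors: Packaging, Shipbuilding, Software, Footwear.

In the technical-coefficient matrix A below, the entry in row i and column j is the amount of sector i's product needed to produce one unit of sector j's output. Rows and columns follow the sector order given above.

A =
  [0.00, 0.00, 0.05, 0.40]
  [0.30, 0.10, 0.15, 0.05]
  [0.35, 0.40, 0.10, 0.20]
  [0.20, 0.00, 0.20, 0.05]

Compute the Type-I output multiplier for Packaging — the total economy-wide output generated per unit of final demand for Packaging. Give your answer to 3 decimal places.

m_1 = 3.019

I − A =
  [   1.00     0.00    -0.05    -0.40]
  [  -0.30     0.90    -0.15    -0.05]
  [  -0.35    -0.40     0.90    -0.20]
  [  -0.20     0.00    -0.20     0.95]
Compute the cofactors C_ij = (−1)^(i+j)·(3×3 minor ij) of I−A; the adjugate is their transpose:
adj(I−A) = Cᵀ =
  [ 0.672500   0.051000   0.114750   0.310000]
  [ 0.312875   0.696375   0.179250   0.206125]
  [ 0.453250   0.348000   0.783000   0.374000]
  [ 0.237000   0.084000   0.189000   0.728250]
det(I−A) = Σ_j (I−A)_1j·C_1j = (1.00)(0.672500) + (0.00)(0.312875) + (-0.05)(0.453250) + (-0.40)(0.237000) = 0.5550375
(I − A)⁻¹ = adj(I−A) / det(I−A) ≈
  [   1.2116     0.0919     0.2067     0.5585]
  [   0.5637     1.2546     0.3230     0.3714]
  [   0.8166     0.6270     1.4107     0.6738]
  [   0.4270     0.1513     0.3405     1.3121]
The output multiplier for sector j is the column-j sum of the Leontief inverse (I − A)⁻¹ = adj(I−A) / det(I−A).
Column 1 of adj(I−A): (0.672500, 0.312875, 0.453250, 0.237000); det(I−A) = 0.5550375.
m_1 = (0.672500 + 0.312875 + 0.453250 + 0.237000) / 0.5550375 = 1.675625 / 0.5550375 ≈ 3.019.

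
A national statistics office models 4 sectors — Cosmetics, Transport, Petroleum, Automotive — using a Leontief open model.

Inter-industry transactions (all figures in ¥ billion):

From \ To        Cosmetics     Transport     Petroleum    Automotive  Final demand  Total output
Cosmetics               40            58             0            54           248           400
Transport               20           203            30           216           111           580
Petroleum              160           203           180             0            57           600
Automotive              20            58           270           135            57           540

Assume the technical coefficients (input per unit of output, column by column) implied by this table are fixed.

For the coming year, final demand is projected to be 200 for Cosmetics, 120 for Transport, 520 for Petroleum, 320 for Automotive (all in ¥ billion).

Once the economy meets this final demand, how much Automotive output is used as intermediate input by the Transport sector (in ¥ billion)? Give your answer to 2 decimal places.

z_42 = 142.78

Technical coefficients a_ij = z_ij / X_j:
  a_11 = 40/400 = 0.10, a_21 = 20/400 = 0.05, a_31 = 160/400 = 0.40, a_41 = 20/400 = 0.05
  a_12 = 58/580 = 0.10, a_22 = 203/580 = 0.35, a_32 = 203/580 = 0.35, a_42 = 58/580 = 0.10
  a_13 = 0/600 = 0.00, a_23 = 30/600 = 0.05, a_33 = 180/600 = 0.30, a_43 = 270/600 = 0.45
  a_14 = 54/540 = 0.10, a_24 = 216/540 = 0.40, a_34 = 0/540 = 0.00, a_44 = 135/540 = 0.25
I − A =
  [   0.90    -0.10     0.00    -0.10]
  [  -0.05     0.65    -0.05    -0.40]
  [  -0.40    -0.35     0.70     0.00]
  [  -0.05    -0.10    -0.45     0.75]
Compute the cofactors C_ij = (−1)^(i+j)·(3×3 minor ij) of I−A; the adjugate is their transpose:
adj(I−A) = Cᵀ =
  [ 0.237125   0.075250   0.051500   0.071750]
  [ 0.127250   0.451000   0.197750   0.257500]
  [ 0.199125   0.268500   0.393250   0.169750]
  [ 0.152250   0.226250   0.265750   0.388250]
det(I−A) = Σ_j (I−A)_1j·C_1j = (0.90)(0.237125) + (-0.10)(0.127250) + (0.00)(0.199125) + (-0.10)(0.152250) = 0.1854625
(I − A)⁻¹ = adj(I−A) / det(I−A) ≈
  [   1.2786     0.4057     0.2777     0.3869]
  [   0.6861     2.4318     1.0663     1.3884]
  [   1.0737     1.4477     2.1204     0.9153]
  [   0.8209     1.2199     1.4329     2.0934]
First solve x = (I − A)⁻¹ d = adj(I−A)·d / det(I−A); in particular x_2 = (0.127250·200 + 0.451000·120 + 0.197750·520 + 0.257500·320) / 0.1854625 = 264.80 / 0.1854625 ≈ 1427.7819.
Intermediate flow from 4 to 2: z_42 = a_42 · x_2 = 0.10 × 264.80 / 0.1854625 = 26.48 / 0.1854625 ≈ 142.78.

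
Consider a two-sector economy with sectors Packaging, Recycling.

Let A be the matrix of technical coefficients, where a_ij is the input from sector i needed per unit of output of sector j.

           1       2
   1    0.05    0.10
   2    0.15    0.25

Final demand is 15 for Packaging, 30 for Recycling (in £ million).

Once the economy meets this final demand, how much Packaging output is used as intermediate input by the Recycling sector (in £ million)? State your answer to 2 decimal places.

I − A =
  [   0.95    -0.10]
  [  -0.15     0.75]
det(I−A) = (0.95)(0.75) − (-0.10)(-0.15) = 0.6975
adj(I−A) = [[0.75, 0.10], [0.15, 0.95]]
(I − A)⁻¹ = adj(I−A) / det(I−A) ≈
  [   1.0753     0.1434]
  [   0.2151     1.3620]
First solve x = (I − A)⁻¹ d = adj(I−A)·d / det(I−A); in particular x_2 = (0.15·15 + 0.95·30) / 0.6975 = 30.75 / 0.6975 ≈ 44.0860.
Intermediate flow from 1 to 2: z_12 = a_12 · x_2 = 0.10 × 30.75 / 0.6975 = 3.075 / 0.6975 ≈ 4.41.

z_12 = 4.41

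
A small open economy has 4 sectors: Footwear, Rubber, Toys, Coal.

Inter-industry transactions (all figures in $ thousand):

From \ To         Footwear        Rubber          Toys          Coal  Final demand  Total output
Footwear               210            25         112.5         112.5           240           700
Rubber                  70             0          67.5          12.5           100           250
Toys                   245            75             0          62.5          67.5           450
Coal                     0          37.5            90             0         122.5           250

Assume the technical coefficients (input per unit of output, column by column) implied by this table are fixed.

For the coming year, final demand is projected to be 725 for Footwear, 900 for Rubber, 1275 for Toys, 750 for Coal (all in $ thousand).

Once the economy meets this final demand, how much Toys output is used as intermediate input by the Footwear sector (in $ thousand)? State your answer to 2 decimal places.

Technical coefficients a_ij = z_ij / X_j:
  a_FF = 210/700 = 0.30, a_RF = 70/700 = 0.10, a_TF = 245/700 = 0.35, a_CF = 0/700 = 0.00
  a_FR = 25/250 = 0.10, a_RR = 0/250 = 0.00, a_TR = 75/250 = 0.30, a_CR = 37.5/250 = 0.15
  a_FT = 112.5/450 = 0.25, a_RT = 67.5/450 = 0.15, a_TT = 0/450 = 0.00, a_CT = 90/450 = 0.20
  a_FC = 112.5/250 = 0.45, a_RC = 12.5/250 = 0.05, a_TC = 62.5/250 = 0.25, a_CC = 0/250 = 0.00
I − A =
  [   0.70    -0.10    -0.25    -0.45]
  [  -0.10     1.00    -0.15    -0.05]
  [  -0.35    -0.30     1.00    -0.25]
  [   0.00    -0.15    -0.20     1.00]
Compute the cofactors C_ij = (−1)^(i+j)·(3×3 minor ij) of I−A; the adjugate is their transpose:
adj(I−A) = Cᵀ =
  [ 0.888875   0.273875   0.364250   0.504750]
  [ 0.151000   0.546000   0.146000   0.131750]
  [ 0.381125   0.294875   0.678000   0.355750]
  [ 0.098875   0.140875   0.157500   0.558250]
det(I−A) = Σ_j (I−A)_1j·C_1j = (0.70)(0.888875) + (-0.10)(0.151000) + (-0.25)(0.381125) + (-0.45)(0.098875) = 0.4673375
(I − A)⁻¹ = adj(I−A) / det(I−A) ≈
  [   1.9020     0.5860     0.7794     1.0801]
  [   0.3231     1.1683     0.3124     0.2819]
  [   0.8155     0.6310     1.4508     0.7612]
  [   0.2116     0.3014     0.3370     1.1945]
First solve x = (I − A)⁻¹ d = adj(I−A)·d / det(I−A); in particular x_F = (0.888875·725 + 0.273875·900 + 0.364250·1275 + 0.504750·750) / 0.4673375 = 1733.903125 / 0.4673375 ≈ 3710.1733.
Intermediate flow from T to F: z_TF = a_TF · x_F = 0.35 × 1733.903125 / 0.4673375 = 606.86609375 / 0.4673375 ≈ 1298.56.

z_TF = 1298.56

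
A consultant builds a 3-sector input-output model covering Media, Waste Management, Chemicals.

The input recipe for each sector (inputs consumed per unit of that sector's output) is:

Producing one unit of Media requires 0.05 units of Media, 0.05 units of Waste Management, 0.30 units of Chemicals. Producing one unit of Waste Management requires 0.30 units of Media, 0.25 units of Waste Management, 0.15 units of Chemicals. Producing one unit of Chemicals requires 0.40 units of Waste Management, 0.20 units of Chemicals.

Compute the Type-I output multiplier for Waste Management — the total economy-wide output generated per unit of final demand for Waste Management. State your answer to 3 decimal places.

m_W = 2.651

I − A =
  [   0.95    -0.30     0.00]
  [  -0.05     0.75    -0.40]
  [  -0.30    -0.15     0.80]
Cofactors of I−A, C_ij = (−1)^(i+j)·(minor ij) (rows/columns in the sector order above):
  C_11 = (0.75)(0.80) − (-0.40)(-0.15) = 0.5400
  C_12 = −[(-0.05)(0.80) − (-0.40)(-0.30)] = 0.1600
  C_13 = (-0.05)(-0.15) − (0.75)(-0.30) = 0.2325
  C_21 = −[(-0.30)(0.80) − (0.00)(-0.15)] = 0.2400
  C_22 = (0.95)(0.80) − (0.00)(-0.30) = 0.7600
  C_23 = −[(0.95)(-0.15) − (-0.30)(-0.30)] = 0.2325
  C_31 = (-0.30)(-0.40) − (0.00)(0.75) = 0.1200
  C_32 = −[(0.95)(-0.40) − (0.00)(-0.05)] = 0.3800
  C_33 = (0.95)(0.75) − (-0.30)(-0.05) = 0.6975
det(I−A) = Σ_j (I−A)_1j·C_1j = (0.95)(0.5400) + (-0.30)(0.1600) + (0.00)(0.2325) = 0.4650
adj(I−A) = Cᵀ =
  [ 0.5400   0.2400   0.1200]
  [ 0.1600   0.7600   0.3800]
  [ 0.2325   0.2325   0.6975]
(I − A)⁻¹ = adj(I−A) / det(I−A) ≈
  [   1.1613     0.5161     0.2581]
  [   0.3441     1.6344     0.8172]
  [   0.5000     0.5000     1.5000]
The output multiplier for sector j is the column-j sum of the Leontief inverse (I − A)⁻¹ = adj(I−A) / det(I−A).
Column W of adj(I−A): (0.2400, 0.7600, 0.2325); det(I−A) = 0.4650.
m_W = (0.2400 + 0.7600 + 0.2325) / 0.4650 = 1.2325 / 0.4650 ≈ 2.651.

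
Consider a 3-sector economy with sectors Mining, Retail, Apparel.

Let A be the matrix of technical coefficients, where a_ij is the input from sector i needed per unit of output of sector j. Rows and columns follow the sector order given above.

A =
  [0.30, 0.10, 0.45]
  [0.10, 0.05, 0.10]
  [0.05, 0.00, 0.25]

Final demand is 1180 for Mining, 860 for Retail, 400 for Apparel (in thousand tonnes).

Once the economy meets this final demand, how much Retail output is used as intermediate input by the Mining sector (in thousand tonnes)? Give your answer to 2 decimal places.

z_RM = 230.15

I − A =
  [   0.70    -0.10    -0.45]
  [  -0.10     0.95    -0.10]
  [  -0.05     0.00     0.75]
Cofactors of I−A, C_ij = (−1)^(i+j)·(minor ij) (rows/columns in the sector order above):
  C_11 = (0.95)(0.75) − (-0.10)(0.00) = 0.7125
  C_12 = −[(-0.10)(0.75) − (-0.10)(-0.05)] = 0.0800
  C_13 = (-0.10)(0.00) − (0.95)(-0.05) = 0.0475
  C_21 = −[(-0.10)(0.75) − (-0.45)(0.00)] = 0.0750
  C_22 = (0.70)(0.75) − (-0.45)(-0.05) = 0.5025
  C_23 = −[(0.70)(0.00) − (-0.10)(-0.05)] = 0.0050
  C_31 = (-0.10)(-0.10) − (-0.45)(0.95) = 0.4375
  C_32 = −[(0.70)(-0.10) − (-0.45)(-0.10)] = 0.1150
  C_33 = (0.70)(0.95) − (-0.10)(-0.10) = 0.6550
det(I−A) = Σ_j (I−A)_1j·C_1j = (0.70)(0.7125) + (-0.10)(0.0800) + (-0.45)(0.0475) = 0.469375
adj(I−A) = Cᵀ =
  [ 0.7125   0.0750   0.4375]
  [ 0.0800   0.5025   0.1150]
  [ 0.0475   0.0050   0.6550]
(I − A)⁻¹ = adj(I−A) / det(I−A) ≈
  [   1.5180     0.1598     0.9321]
  [   0.1704     1.0706     0.2450]
  [   0.1012     0.0107     1.3955]
First solve x = (I − A)⁻¹ d = adj(I−A)·d / det(I−A); in particular x_M = (0.7125·1180 + 0.0750·860 + 0.4375·400) / 0.469375 = 1080.25 / 0.469375 ≈ 2301.4647.
Intermediate flow from R to M: z_RM = a_RM · x_M = 0.10 × 1080.25 / 0.469375 = 108.025 / 0.469375 ≈ 230.15.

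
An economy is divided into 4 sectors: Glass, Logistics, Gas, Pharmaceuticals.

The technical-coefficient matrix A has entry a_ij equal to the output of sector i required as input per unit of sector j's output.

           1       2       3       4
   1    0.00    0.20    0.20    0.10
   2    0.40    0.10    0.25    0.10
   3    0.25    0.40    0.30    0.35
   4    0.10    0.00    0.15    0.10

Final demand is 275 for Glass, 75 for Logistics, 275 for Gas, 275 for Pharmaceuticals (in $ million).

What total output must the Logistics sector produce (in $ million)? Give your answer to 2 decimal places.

I − A =
  [   1.00    -0.20    -0.20    -0.10]
  [  -0.40     0.90    -0.25    -0.10]
  [  -0.25    -0.40     0.70    -0.35]
  [  -0.10     0.00    -0.15     0.90]
Compute the cofactors C_ij = (−1)^(i+j)·(3×3 minor ij) of I−A; the adjugate is their transpose:
adj(I−A) = Cᵀ =
  [ 0.42375   0.19350   0.22350   0.15550]
  [ 0.30675   0.51475   0.31750   0.21475]
  [ 0.38200   0.40800   0.72700   0.37050]
  [ 0.11075   0.08950   0.14600   0.38450]
det(I−A) = Σ_j (I−A)_1j·C_1j = (1.00)(0.42375) + (-0.20)(0.30675) + (-0.20)(0.38200) + (-0.10)(0.11075) = 0.274925
(I − A)⁻¹ = adj(I−A) / det(I−A) ≈
  [   1.5413     0.7038     0.8129     0.5656]
  [   1.1158     1.8723     1.1549     0.7811]
  [   1.3895     1.4840     2.6444     1.3476]
  [   0.4028     0.3255     0.5311     1.3986]
x = (I − A)⁻¹ d = adj(I−A)·d / det(I−A), with det(I−A) = 0.274925:
  x_1 = (0.42375·275 + 0.19350·75 + 0.22350·275 + 0.15550·275) / 0.274925 = 235.26875 / 0.274925 ≈ 855.76
  x_2 = (0.30675·275 + 0.51475·75 + 0.31750·275 + 0.21475·275) / 0.274925 = 269.33125 / 0.274925 ≈ 979.65
  x_3 = (0.38200·275 + 0.40800·75 + 0.72700·275 + 0.37050·275) / 0.274925 = 437.4625 / 0.274925 ≈ 1591.21
  x_4 = (0.11075·275 + 0.08950·75 + 0.14600·275 + 0.38450·275) / 0.274925 = 183.05625 / 0.274925 ≈ 665.84

x_2 = 979.65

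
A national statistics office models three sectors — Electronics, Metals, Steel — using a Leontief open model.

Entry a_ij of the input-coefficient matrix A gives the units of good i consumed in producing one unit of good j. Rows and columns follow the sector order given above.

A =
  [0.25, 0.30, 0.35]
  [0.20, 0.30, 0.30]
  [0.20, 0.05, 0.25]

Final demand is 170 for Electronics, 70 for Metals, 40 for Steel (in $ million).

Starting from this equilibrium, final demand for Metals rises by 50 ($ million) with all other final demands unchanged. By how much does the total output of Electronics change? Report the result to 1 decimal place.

Δx_E = 45.4

I − A =
  [   0.75    -0.30    -0.35]
  [  -0.20     0.70    -0.30]
  [  -0.20    -0.05     0.75]
Cofactors of I−A, C_ij = (−1)^(i+j)·(minor ij) (rows/columns in the sector order above):
  C_11 = (0.70)(0.75) − (-0.30)(-0.05) = 0.5100
  C_12 = −[(-0.20)(0.75) − (-0.30)(-0.20)] = 0.2100
  C_13 = (-0.20)(-0.05) − (0.70)(-0.20) = 0.1500
  C_21 = −[(-0.30)(0.75) − (-0.35)(-0.05)] = 0.2425
  C_22 = (0.75)(0.75) − (-0.35)(-0.20) = 0.4925
  C_23 = −[(0.75)(-0.05) − (-0.30)(-0.20)] = 0.0975
  C_31 = (-0.30)(-0.30) − (-0.35)(0.70) = 0.3350
  C_32 = −[(0.75)(-0.30) − (-0.35)(-0.20)] = 0.2950
  C_33 = (0.75)(0.70) − (-0.30)(-0.20) = 0.4650
det(I−A) = Σ_j (I−A)_1j·C_1j = (0.75)(0.5100) + (-0.30)(0.2100) + (-0.35)(0.1500) = 0.2670
adj(I−A) = Cᵀ =
  [ 0.5100   0.2425   0.3350]
  [ 0.2100   0.4925   0.2950]
  [ 0.1500   0.0975   0.4650]
(I − A)⁻¹ = adj(I−A) / det(I−A) ≈
  [   1.9101     0.9082     1.2547]
  [   0.7865     1.8446     1.1049]
  [   0.5618     0.3652     1.7416]
Δx = (I − A)⁻¹ Δd with Δd having +50 in the Metals component and 0 elsewhere.
So Δx_E = L_EM · (+50), where L_EM = adj(I−A)_EM / det(I−A) = 0.2425 / 0.2670.
Δx_E = 0.2425 × (+50) / 0.2670 = 12.125 / 0.2670 ≈ 45.4.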